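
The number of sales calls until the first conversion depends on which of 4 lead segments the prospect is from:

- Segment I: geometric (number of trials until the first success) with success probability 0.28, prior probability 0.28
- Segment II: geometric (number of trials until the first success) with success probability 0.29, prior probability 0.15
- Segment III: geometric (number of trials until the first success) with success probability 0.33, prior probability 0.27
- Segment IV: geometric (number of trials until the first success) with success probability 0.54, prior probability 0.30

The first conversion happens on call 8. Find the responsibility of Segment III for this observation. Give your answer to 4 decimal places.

Apply Bayes' rule: the posterior for each component is proportional to its prior times its likelihood at x.
Component likelihoods at x = 8:
  L_I = 0.28·(1−0.28)^7 = 0.28·0.100306 = 0.0280857
  L_II = 0.29·(1−0.29)^7 = 0.29·0.0909512 = 0.0263758
  L_III = 0.33·(1−0.33)^7 = 0.33·0.0606071 = 0.0200003
  L_IV = 0.54·(1−0.54)^7 = 0.54·0.00435818 = 0.00235342
Unnormalised posteriors:
  P(Z=I)·L_I = 0.28 × 0.0280857 = 0.007864
  P(Z=II)·L_II = 0.15 × 0.0263758 = 0.00395638
  P(Z=III)·L_III = 0.27 × 0.0200003 = 0.00540009
  P(Z=IV)·L_IV = 0.30 × 0.00235342 = 0.000706025
Denominator: 0.007864 + 0.00395638 + 0.00540009 + 0.000706025 = 0.0179265
P(Segment III | the observation) = 0.00540009 / 0.0179265 ≈ 0.3012

0.3012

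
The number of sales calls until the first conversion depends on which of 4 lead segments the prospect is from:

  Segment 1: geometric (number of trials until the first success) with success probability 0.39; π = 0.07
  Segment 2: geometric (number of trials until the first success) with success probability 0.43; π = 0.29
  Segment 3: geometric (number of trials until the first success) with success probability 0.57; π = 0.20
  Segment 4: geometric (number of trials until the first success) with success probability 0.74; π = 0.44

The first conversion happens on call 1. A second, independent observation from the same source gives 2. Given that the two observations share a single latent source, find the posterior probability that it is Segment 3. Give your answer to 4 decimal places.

0.2189

By Bayes' theorem, P(k | x) = π_k f_k(x) / Σ_j π_j f_j(x).
Since both observations come from the same component, the likelihood for component k is f_k(x₁)·f_k(x₂).
  f_1 = [0.39·(1−0.39)^0 = 0.39·1 = 0.39] × [0.2379] = 0.092781
  f_2 = [0.43·(1−0.43)^0 = 0.43·1 = 0.43] × [0.2451] = 0.105393
  f_3 = [0.57·(1−0.57)^0 = 0.57·1 = 0.57] × [0.2451] = 0.139707
  f_4 = [0.74·(1−0.74)^0 = 0.74·1 = 0.74] × [0.1924] = 0.142376
Weight by the priors:
  π_1·f_1 = 0.07 × 0.092781 = 0.00649467
  π_2·f_2 = 0.29 × 0.105393 = 0.030564
  π_3·f_3 = 0.20 × 0.139707 = 0.0279414
  π_4·f_4 = 0.44 × 0.142376 = 0.0626454
Denominator: 0.00649467 + 0.030564 + 0.0279414 + 0.0626454 = 0.127645
So the posterior for Segment 3 is 0.0279414 / 0.127645 ≈ 0.2189.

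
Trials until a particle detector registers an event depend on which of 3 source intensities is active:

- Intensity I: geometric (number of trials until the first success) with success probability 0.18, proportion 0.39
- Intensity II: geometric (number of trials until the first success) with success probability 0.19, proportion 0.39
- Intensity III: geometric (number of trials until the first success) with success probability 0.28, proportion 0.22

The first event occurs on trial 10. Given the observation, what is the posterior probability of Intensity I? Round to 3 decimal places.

Posterior ∝ prior × likelihood, so P(k | x) ∝ w_k f_k(x); normalise over all components.
Geometric probabilities:
  L_I = 0.18·(1−0.18)^9 = 0.18·0.16762 = 0.0301715
  L_II = 0.19·(1−0.19)^9 = 0.19·0.150095 = 0.028518
  L_III = 0.28·(1−0.28)^9 = 0.28·0.0519987 = 0.0145596
Prior × likelihood for each component:
  w_I·L_I = 0.39 × 0.0301715 = 0.0117669
  w_II·L_II = 0.39 × 0.028518 = 0.011122
  w_III·L_III = 0.22 × 0.0145596 = 0.00320312
Sum: 0.0117669 + 0.011122 + 0.00320312 = 0.026092
So the posterior for Intensity I is 0.0117669 / 0.026092 ≈ 0.451.

0.451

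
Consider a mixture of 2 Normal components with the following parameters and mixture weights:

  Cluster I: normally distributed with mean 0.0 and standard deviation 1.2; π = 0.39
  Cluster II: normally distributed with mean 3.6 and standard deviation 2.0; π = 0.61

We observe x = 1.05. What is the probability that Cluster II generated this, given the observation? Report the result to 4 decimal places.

P(component k | x) = P(Z=k)·f_k(x) / marginal(x), where marginal(x) = Σ_j P(Z=j)·f_j(x).
Normal densities:
  p_I = 0.226712
  p_II = 0.0884871
Unnormalised posteriors:
  P(Z=I)·p_I = 0.39 × 0.226712 = 0.0884179
  P(Z=II)·p_II = 0.61 × 0.0884871 = 0.0539771
Normaliser: 0.0884179 + 0.0539771 = 0.142395
So the posterior for Cluster II is 0.0539771 / 0.142395 ≈ 0.3791.

0.3791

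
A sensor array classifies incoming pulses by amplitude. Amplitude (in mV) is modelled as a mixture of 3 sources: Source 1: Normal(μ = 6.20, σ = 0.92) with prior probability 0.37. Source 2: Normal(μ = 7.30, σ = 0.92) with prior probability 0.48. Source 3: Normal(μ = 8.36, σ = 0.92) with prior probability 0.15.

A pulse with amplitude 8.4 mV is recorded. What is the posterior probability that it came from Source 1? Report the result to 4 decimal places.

0.0522

Apply Bayes' rule: the posterior for each component is proportional to its prior times its likelihood at x.
Component likelihoods at x = 8.4 mV:
  L_1 = 0.0248543
  L_2 = 0.212174
  L_3 = 0.433223
Multiply by the mixture weights:
  P(Z=1)·L_1 = 0.37 × 0.0248543 = 0.00919608
  P(Z=2)·L_2 = 0.48 × 0.212174 = 0.101843
  P(Z=3)·L_3 = 0.15 × 0.433223 = 0.0649835
Normaliser: 0.00919608 + 0.101843 + 0.0649835 = 0.176023
P(Source 1 | x) ≈ 0.0522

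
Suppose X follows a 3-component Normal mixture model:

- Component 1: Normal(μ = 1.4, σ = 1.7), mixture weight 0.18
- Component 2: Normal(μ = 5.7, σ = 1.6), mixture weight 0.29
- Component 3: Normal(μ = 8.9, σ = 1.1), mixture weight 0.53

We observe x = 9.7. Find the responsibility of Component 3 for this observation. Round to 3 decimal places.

Posterior ∝ prior × likelihood, so P(k | x) ∝ P(Z=k) f_k(x); normalise over all components.
Normal densities:
  f_1 = (1/(1.7·√(2π)))·exp(−(9.7−1.4)²/(2·1.7²)) = 0.234672·exp(-11.91869) = 1.56402e-06
  f_2 = (1/(1.6·√(2π)))·exp(−(9.7−5.7)²/(2·1.6²)) = 0.249339·exp(-3.12500) = 0.0109552
  f_3 = (1/(1.1·√(2π)))·exp(−(9.7−8.9)²/(2·1.1²)) = 0.362675·exp(-0.26446) = 0.278396
Weight by the priors:
  P(Z=1)·f_1 = 0.18 × 1.56402e-06 = 2.81523e-07
  P(Z=2)·f_2 = 0.29 × 0.0109552 = 0.003177
  P(Z=3)·f_3 = 0.53 × 0.278396 = 0.14755
Sum: 2.81523e-07 + 0.003177 + 0.14755 = 0.150727
P(Component 3 | 9.7) ≈ 0.979

0.979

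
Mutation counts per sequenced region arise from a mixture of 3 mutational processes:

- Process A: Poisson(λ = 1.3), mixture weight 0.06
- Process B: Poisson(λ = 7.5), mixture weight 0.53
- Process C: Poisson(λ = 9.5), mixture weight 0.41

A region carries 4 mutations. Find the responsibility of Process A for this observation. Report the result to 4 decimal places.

0.0382

The responsibility of component k is π_k f_k(x) divided by Σ_j π_j f_j(x).
Component likelihoods at x = 4 mutations:
  f_A = 0.0324324
  f_B = 0.0729164
  f_C = 0.025403
Unnormalised posteriors:
  π_A·f_A = 0.06 × 0.0324324 = 0.00194595
  π_B·f_B = 0.53 × 0.0729164 = 0.0386457
  π_C·f_C = 0.41 × 0.025403 = 0.0104152
Sum: 0.00194595 + 0.0386457 + 0.0104152 = 0.0510069
P(Process A | x) = 0.00194595 / 0.0510069 ≈ 0.0382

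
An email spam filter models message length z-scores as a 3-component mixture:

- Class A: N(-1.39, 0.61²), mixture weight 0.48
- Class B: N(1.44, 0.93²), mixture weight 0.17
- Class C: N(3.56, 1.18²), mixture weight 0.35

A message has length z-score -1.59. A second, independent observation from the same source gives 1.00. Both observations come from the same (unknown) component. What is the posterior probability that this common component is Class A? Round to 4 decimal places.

Apply Bayes' rule: the posterior for each component is proportional to its prior times its likelihood at x.
Since both observations come from the same component, the likelihood for component k is f_k(x₁)·f_k(x₂).
  f_A = [(1/(0.61·√(2π)))·exp(−(-1.59−-1.39)²/(2·0.61²)) = 0.654004·exp(-0.05375) = 0.61978] × [0.000303499] = 0.000188102
  f_B = [(1/(0.93·√(2π)))·exp(−(-1.59−1.44)²/(2·0.93²)) = 0.428970·exp(-5.30749) = 0.00212526] × [0.383549] = 0.000815142
  f_C = [(1/(1.18·√(2π)))·exp(−(-1.59−3.56)²/(2·1.18²)) = 0.338087·exp(-9.52402) = 2.47057e-05] × [0.0321353] = 7.93926e-07
Weight by the priors:
  π_A·f_A = 0.48 × 0.000188102 = 9.02892e-05
  π_B·f_B = 0.17 × 0.000815142 = 0.000138574
  π_C·f_C = 0.35 × 7.93926e-07 = 2.77874e-07
Evidence: 9.02892e-05 + 0.000138574 + 2.77874e-07 = 0.000229141
So the posterior for Class A is 9.02892e-05 / 0.000229141 ≈ 0.3940.

0.3940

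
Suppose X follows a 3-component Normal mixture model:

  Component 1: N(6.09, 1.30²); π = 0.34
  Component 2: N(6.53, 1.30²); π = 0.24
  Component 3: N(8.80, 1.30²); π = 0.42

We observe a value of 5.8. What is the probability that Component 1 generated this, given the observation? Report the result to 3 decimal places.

0.586

Apply Bayes' rule: the posterior for each component is proportional to its prior times its likelihood at x.
Component likelihoods at x = 5.8:
  p_1 = (1/(1.30·√(2π)))·exp(−(5.8−6.09)²/(2·1.30²)) = 0.306879·exp(-0.02488) = 0.299337
  p_2 = (1/(1.30·√(2π)))·exp(−(5.8−6.53)²/(2·1.30²)) = 0.306879·exp(-0.15766) = 0.262117
  p_3 = (1/(1.30·√(2π)))·exp(−(5.8−8.80)²/(2·1.30²)) = 0.306879·exp(-2.66272) = 0.0214073
Weight by the priors:
  P(Z=1)·p_1 = 0.34 × 0.299337 = 0.101775
  P(Z=2)·p_2 = 0.24 × 0.262117 = 0.062908
  P(Z=3)·p_3 = 0.42 × 0.0214073 = 0.00899105
Sum: 0.101775 + 0.062908 + 0.00899105 = 0.173674
So the posterior for Component 1 is 0.101775 / 0.173674 ≈ 0.586.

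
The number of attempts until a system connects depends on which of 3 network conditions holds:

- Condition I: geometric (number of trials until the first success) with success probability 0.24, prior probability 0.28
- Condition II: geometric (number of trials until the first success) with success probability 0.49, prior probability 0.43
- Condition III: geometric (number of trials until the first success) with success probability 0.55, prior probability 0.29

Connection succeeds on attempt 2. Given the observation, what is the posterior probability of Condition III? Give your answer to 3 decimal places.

0.312

P(component k | x) = P(Z=k)·f_k(x) / marginal(x), where marginal(x) = Σ_j P(Z=j)·f_j(x).
Component likelihoods at x = 2:
  p_I = 0.24·(1−0.24)^1 = 0.24·0.76 = 0.1824
  p_II = 0.49·(1−0.49)^1 = 0.49·0.51 = 0.2499
  p_III = 0.55·(1−0.55)^1 = 0.55·0.45 = 0.2475
Weight by the priors:
  P(Z=I)·p_I = 0.28 × 0.1824 = 0.051072
  P(Z=II)·p_II = 0.43 × 0.2499 = 0.107457
  P(Z=III)·p_III = 0.29 × 0.2475 = 0.071775
Denominator: 0.051072 + 0.107457 + 0.071775 = 0.230304
So the posterior for Condition III is 0.071775 / 0.230304 ≈ 0.312.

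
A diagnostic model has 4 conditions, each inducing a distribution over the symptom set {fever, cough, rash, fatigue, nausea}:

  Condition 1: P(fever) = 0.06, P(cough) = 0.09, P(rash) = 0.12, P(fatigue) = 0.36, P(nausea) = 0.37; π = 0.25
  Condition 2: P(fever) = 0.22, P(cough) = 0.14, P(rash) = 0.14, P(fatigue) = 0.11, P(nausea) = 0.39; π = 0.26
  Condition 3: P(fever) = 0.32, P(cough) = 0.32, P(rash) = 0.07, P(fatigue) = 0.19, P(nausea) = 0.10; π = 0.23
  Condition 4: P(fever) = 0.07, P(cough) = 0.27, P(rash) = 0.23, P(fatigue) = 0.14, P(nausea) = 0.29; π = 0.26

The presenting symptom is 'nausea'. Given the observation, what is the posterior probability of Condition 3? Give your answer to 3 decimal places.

0.079

The responsibility of component k is π_k f_k(x) divided by Σ_j π_j f_j(x).
Categorical probabilities:
  f_1 = P(nausea | comp) = 0.37
  f_2 = P(nausea | comp) = 0.39
  f_3 = P(nausea | comp) = 0.10
  f_4 = P(nausea | comp) = 0.29
Unnormalised posteriors:
  π_1·f_1 = 0.25 × 0.37 = 0.0925
  π_2·f_2 = 0.26 × 0.39 = 0.1014
  π_3·f_3 = 0.23 × 0.1 = 0.023
  π_4·f_4 = 0.26 × 0.29 = 0.0754
Normaliser: 0.0925 + 0.1014 + 0.023 + 0.0754 = 0.2923
P(Condition 3 | 'nausea') = 0.023 / 0.2923 ≈ 0.079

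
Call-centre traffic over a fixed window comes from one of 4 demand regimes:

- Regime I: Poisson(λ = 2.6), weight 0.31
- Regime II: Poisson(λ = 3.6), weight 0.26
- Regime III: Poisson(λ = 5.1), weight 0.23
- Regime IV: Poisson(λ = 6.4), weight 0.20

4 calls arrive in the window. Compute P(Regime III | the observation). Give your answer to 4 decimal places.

By Bayes' theorem, P(k | x) = π_k f_k(x) / Σ_j π_j f_j(x).
Poisson probabilities:
  p_I = 0.141422
  p_II = 0.191222
  p_III = 0.171857
  p_IV = 0.116151
Unnormalised posteriors:
  π_I·p_I = 0.31 × 0.141422 = 0.0438408
  π_II·p_II = 0.26 × 0.191222 = 0.0497178
  π_III·p_III = 0.23 × 0.171857 = 0.0395271
  π_IV·p_IV = 0.20 × 0.116151 = 0.0232303
Evidence: 0.0438408 + 0.0497178 + 0.0395271 + 0.0232303 = 0.156316
So the posterior for Regime III is 0.0395271 / 0.156316 ≈ 0.2529.

0.2529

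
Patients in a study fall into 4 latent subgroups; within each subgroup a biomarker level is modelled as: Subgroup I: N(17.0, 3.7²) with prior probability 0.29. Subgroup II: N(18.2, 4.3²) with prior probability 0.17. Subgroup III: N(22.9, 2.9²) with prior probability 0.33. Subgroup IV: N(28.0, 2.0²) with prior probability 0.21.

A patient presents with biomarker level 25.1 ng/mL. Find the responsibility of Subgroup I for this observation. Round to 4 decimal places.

0.0509

Apply Bayes' rule: the posterior for each component is proportional to its prior times its likelihood at x.
Component likelihoods at x = 25.1 ng/mL:
  L_I = 0.00981792
  L_II = 0.025604
  L_III = 0.103167
  L_IV = 0.0697153
Prior × likelihood for each component:
  P(Z=I)·L_I = 0.29 × 0.00981792 = 0.0028472
  P(Z=II)·L_II = 0.17 × 0.025604 = 0.00435268
  P(Z=III)·L_III = 0.33 × 0.103167 = 0.0340453
  P(Z=IV)·L_IV = 0.21 × 0.0697153 = 0.0146402
Marginal: 0.0028472 + 0.00435268 + 0.0340453 + 0.0146402 = 0.0558853
P(Subgroup I | data) = 0.0028472 / 0.0558853 ≈ 0.0509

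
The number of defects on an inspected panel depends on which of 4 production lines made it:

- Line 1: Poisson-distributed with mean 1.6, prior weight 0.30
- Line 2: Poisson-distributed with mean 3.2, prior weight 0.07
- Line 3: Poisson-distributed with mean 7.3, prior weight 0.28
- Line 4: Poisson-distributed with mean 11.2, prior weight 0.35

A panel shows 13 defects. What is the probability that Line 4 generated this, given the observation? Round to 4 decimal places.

By Bayes' theorem, P(k | x) = π_k f_k(x) / Σ_j π_j f_j(x).
Evaluate each component's likelihood at the observed value:
  L_1 = 1.46019e-08
  L_2 = 2.41506e-05
  L_3 = 0.0181371
  L_4 = 0.0958199
Weight by the priors:
  π_1·L_1 = 0.30 × 1.46019e-08 = 4.38056e-09
  π_2·L_2 = 0.07 × 2.41506e-05 = 1.69054e-06
  π_3·L_3 = 0.28 × 0.0181371 = 0.00507838
  π_4·L_4 = 0.35 × 0.0958199 = 0.033537
Normaliser: 4.38056e-09 + 1.69054e-06 + 0.00507838 + 0.033537 = 0.038617
P(Line 4 | data) = 0.033537 / 0.038617 ≈ 0.8684

0.8684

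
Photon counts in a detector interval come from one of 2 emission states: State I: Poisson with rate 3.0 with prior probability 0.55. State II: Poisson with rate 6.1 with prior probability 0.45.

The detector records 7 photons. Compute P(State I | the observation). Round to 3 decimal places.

0.159

By Bayes' theorem, P(k | x) = π_k f_k(x) / Σ_j π_j f_j(x).
Evaluate each component's likelihood at the observed value:
  p_I = 0.021604
  p_II = 0.139856
Weight by the priors:
  π_I·p_I = 0.55 × 0.021604 = 0.0118822
  π_II·p_II = 0.45 × 0.139856 = 0.0629353
Denominator: 0.0118822 + 0.0629353 = 0.0748175
P(State I | the observation) ≈ 0.159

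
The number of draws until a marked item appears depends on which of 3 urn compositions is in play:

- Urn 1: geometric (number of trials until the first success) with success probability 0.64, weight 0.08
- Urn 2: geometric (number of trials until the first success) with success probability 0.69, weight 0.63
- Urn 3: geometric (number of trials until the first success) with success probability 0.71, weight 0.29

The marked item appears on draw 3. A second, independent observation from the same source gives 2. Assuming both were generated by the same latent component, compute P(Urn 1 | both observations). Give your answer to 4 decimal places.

0.1090

By Bayes' theorem, P(k | x) = π_k f_k(x) / Σ_j π_j f_j(x).
Since both observations come from the same component, the likelihood for component k is f_k(x₁)·f_k(x₂).
  L_1 = [0.082944] × [0.2304] = 0.0191103
  L_2 = [0.066309] × [0.2139] = 0.0141835
  L_3 = [0.059711] × [0.2059] = 0.0122945
Unnormalised posteriors:
  π_1·L_1 = 0.08 × 0.0191103 = 0.00152882
  π_2·L_2 = 0.63 × 0.0141835 = 0.0089356
  π_3·L_3 = 0.29 × 0.0122945 = 0.0035654
Denominator: 0.00152882 + 0.0089356 + 0.0035654 = 0.0140298
P(Urn 1 | x) ≈ 0.1090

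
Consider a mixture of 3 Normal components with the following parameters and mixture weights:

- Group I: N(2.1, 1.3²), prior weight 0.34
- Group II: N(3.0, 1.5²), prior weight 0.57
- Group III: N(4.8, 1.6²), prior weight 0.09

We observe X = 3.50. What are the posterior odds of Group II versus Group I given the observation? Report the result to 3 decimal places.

The posterior odds equal the prior odds times the likelihood ratio: (P(Z=i)/P(Z=j))·(f_i(x)/f_j(x)).
Evaluate each component's likelihood at the observed value:
  p_I = (1/(1.3·√(2π)))·exp(−(3.50−2.1)²/(2·1.3²)) = 0.306879·exp(-0.57988) = 0.171841
  p_II = (1/(1.5·√(2π)))·exp(−(3.50−3.0)²/(2·1.5²)) = 0.265962·exp(-0.05556) = 0.251589
  p_III = (1/(1.6·√(2π)))·exp(−(3.50−4.8)²/(2·1.6²)) = 0.249339·exp(-0.33008) = 0.179242
Odds = (0.57/0.34) × (0.251589/0.171841) = 1.67647 × 1.46408 ≈ 2.454

2.454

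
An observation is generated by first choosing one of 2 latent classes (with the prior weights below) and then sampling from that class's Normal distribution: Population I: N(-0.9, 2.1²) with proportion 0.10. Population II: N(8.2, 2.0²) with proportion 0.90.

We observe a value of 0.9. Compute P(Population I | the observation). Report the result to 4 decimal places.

By Bayes' theorem, P(k | x) = π_k f_k(x) / Σ_j π_j f_j(x).
Evaluate each component's likelihood at the observed value:
  L_I = 0.131569
  L_II = 0.000255232
Weight by the priors:
  π_I·L_I = 0.10 × 0.131569 = 0.0131569
  π_II·L_II = 0.90 × 0.000255232 = 0.000229709
Evidence: 0.0131569 + 0.000229709 = 0.0133866
P(Population I | x) = 0.0131569 / 0.0133866 ≈ 0.9828

0.9828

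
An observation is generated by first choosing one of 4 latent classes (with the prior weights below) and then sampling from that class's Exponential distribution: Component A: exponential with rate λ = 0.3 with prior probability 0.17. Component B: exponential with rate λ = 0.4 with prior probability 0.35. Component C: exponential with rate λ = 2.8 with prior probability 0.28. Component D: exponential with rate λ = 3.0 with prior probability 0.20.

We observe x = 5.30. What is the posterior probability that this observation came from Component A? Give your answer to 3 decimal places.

0.382

Apply Bayes' rule: the posterior for each component is proportional to its prior times its likelihood at x.
Exponential densities:
  p_A = 0.3·e^(−0.3·5.30) = 0.3·e^(−1.5900) = 0.0611777
  p_B = 0.4·e^(−0.4·5.30) = 0.4·e^(−2.1200) = 0.0480127
  p_C = 2.8·e^(−2.8·5.30) = 2.8·e^(−14.8400) = 1.00514e-06
  p_D = 3.0·e^(−3.0·5.30) = 3.0·e^(−15.9000) = 3.73112e-07
Multiply by the mixture weights:
  π_A·p_A = 0.17 × 0.0611777 = 0.0104002
  π_B·p_B = 0.35 × 0.0480127 = 0.0168044
  π_C·p_C = 0.28 × 1.00514e-06 = 2.8144e-07
  π_D·p_D = 0.20 × 3.73112e-07 = 7.46224e-08
Marginal: 0.0104002 + 0.0168044 + 2.8144e-07 + 7.46224e-08 = 0.027205
P(Component A | 5.30) = 0.0104002 / 0.027205 ≈ 0.382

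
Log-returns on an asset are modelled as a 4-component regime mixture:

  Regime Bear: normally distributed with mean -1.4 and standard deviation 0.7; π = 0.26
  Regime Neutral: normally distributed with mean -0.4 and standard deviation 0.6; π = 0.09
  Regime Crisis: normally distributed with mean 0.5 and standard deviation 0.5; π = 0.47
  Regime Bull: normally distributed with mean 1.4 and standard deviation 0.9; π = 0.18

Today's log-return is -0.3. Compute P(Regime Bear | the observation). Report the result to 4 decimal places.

0.1961

Apply Bayes' rule: the posterior for each component is proportional to its prior times its likelihood at x.
Component likelihoods at x = -0.3:
  p_Bear = (1/(0.7·√(2π)))·exp(−(-0.3−-1.4)²/(2·0.7²)) = 0.569918·exp(-1.23469) = 0.165803
  p_Neutral = (1/(0.6·√(2π)))·exp(−(-0.3−-0.4)²/(2·0.6²)) = 0.664904·exp(-0.01389) = 0.655733
  p_Crisis = (1/(0.5·√(2π)))·exp(−(-0.3−0.5)²/(2·0.5²)) = 0.797885·exp(-1.28000) = 0.221842
  p_Bull = (1/(0.9·√(2π)))·exp(−(-0.3−1.4)²/(2·0.9²)) = 0.443269·exp(-1.78395) = 0.0744574
Multiply by the mixture weights:
  P(Z=Bear)·p_Bear = 0.26 × 0.165803 = 0.0431087
  P(Z=Neutral)·p_Neutral = 0.09 × 0.655733 = 0.059016
  P(Z=Crisis)·p_Crisis = 0.47 × 0.221842 = 0.104266
  P(Z=Bull)·p_Bull = 0.18 × 0.0744574 = 0.0134023
Denominator: 0.0431087 + 0.059016 + 0.104266 + 0.0134023 = 0.219793
P(Regime Bear | -0.3) ≈ 0.1961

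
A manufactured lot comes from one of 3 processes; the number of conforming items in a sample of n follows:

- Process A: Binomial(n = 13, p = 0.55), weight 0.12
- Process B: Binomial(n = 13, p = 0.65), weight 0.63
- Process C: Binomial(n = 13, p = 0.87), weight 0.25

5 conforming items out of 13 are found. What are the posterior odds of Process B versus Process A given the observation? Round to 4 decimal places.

1.6209

Since P(k|x) ∝ w_k f_k(x), the posterior odds are w_i f_i(x) / (w_j f_j(x)).
Component likelihoods at x = 5 conforming items out of 13:
  f_A = C(13,5)·0.55^5·0.45^8 = 1287·0.0503284·0.00168151 = 0.108916
  f_B = C(13,5)·0.65^5·0.35^8 = 1287·0.116029·0.000225188 = 0.0336271
  f_C = C(13,5)·0.87^5·0.13^8 = 1287·0.498421·8.15731e-08 = 5.23265e-05
Posterior odds = (w_B·f_B) / (w_A·f_A) = (0.63·0.0336271) / (0.12·0.108916) = 0.0211851 / 0.0130699 ≈ 1.6209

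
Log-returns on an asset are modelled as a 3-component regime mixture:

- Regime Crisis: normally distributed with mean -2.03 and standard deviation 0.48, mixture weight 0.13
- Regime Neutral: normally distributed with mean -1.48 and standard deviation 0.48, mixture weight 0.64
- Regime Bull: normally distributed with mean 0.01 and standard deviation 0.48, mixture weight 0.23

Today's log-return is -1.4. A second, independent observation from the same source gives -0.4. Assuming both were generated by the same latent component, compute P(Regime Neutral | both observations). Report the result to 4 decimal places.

P(component k | x) = w_k·f_k(x) / marginal(x), where marginal(x) = Σ_j w_j·f_j(x).
Since both observations come from the same component, the likelihood for component k is f_k(x₁)·f_k(x₂).
  p_Crisis = [0.351236] × [0.00260373] = 0.000914522
  p_Neutral = [0.819666] × [0.0661243] = 0.0541998
  p_Bull = [0.0111154] × [0.577083] = 0.00641451
Unnormalised posteriors:
  w_Crisis·p_Crisis = 0.13 × 0.000914522 = 0.000118888
  w_Neutral·p_Neutral = 0.64 × 0.0541998 = 0.0346879
  w_Bull·p_Bull = 0.23 × 0.00641451 = 0.00147534
Sum: 0.000118888 + 0.0346879 + 0.00147534 = 0.0362821
P(Regime Neutral | x₁, x₂) = 0.0346879 / 0.0362821 ≈ 0.9561

0.9561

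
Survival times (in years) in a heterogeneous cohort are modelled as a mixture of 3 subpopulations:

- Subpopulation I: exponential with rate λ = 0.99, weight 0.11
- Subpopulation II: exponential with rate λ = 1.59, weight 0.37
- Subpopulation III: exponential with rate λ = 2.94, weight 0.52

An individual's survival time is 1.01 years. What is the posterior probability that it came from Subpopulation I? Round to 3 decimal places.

0.169

P(component k | x) = π_k·f_k(x) / marginal(x), where marginal(x) = Σ_j π_j·f_j(x).
Component likelihoods at x = 1.01 years:
  p_I = 0.99·e^(−0.99·1.01) = 0.99·e^(−0.9999) = 0.364237
  p_II = 1.59·e^(−1.59·1.01) = 1.59·e^(−1.6059) = 0.319127
  p_III = 2.94·e^(−2.94·1.01) = 2.94·e^(−2.9694) = 0.150922
Weight by the priors:
  π_I·p_I = 0.11 × 0.364237 = 0.0400661
  π_II·p_II = 0.37 × 0.319127 = 0.118077
  π_III·p_III = 0.52 × 0.150922 = 0.0784796
Normaliser: 0.0400661 + 0.118077 + 0.0784796 = 0.236623
Responsibility of Subpopulation I: 0.0400661 / 0.236623 ≈ 0.169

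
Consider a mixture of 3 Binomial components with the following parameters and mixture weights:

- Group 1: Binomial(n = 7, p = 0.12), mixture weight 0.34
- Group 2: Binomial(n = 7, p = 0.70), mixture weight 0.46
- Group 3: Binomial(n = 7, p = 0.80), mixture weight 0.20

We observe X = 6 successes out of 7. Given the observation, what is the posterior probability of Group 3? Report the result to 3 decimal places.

0.392

By Bayes' theorem, P(k | x) = π_k f_k(x) / Σ_j π_j f_j(x).
Evaluate each component's likelihood at the observed value:
  p_1 = 1.83937e-05
  p_2 = 0.247063
  p_3 = 0.367002
Unnormalised posteriors:
  π_1·p_1 = 0.34 × 1.83937e-05 = 6.25384e-06
  π_2·p_2 = 0.46 × 0.247063 = 0.113649
  π_3·p_3 = 0.20 × 0.367002 = 0.0734003
Normaliser: 6.25384e-06 + 0.113649 + 0.0734003 = 0.187056
Responsibility of Group 3: 0.0734003 / 0.187056 ≈ 0.392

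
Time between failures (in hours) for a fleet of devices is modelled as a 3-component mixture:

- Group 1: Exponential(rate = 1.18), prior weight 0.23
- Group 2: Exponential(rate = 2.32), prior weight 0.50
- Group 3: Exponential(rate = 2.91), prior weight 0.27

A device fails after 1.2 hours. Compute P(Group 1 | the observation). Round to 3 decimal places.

0.408

The responsibility of component k is π_k f_k(x) divided by Σ_j π_j f_j(x).
Exponential densities:
  p_1 = 1.18·e^(−1.18·1.2) = 1.18·e^(−1.4160) = 0.286366
  p_2 = 2.32·e^(−2.32·1.2) = 2.32·e^(−2.7840) = 0.143355
  p_3 = 2.91·e^(−2.91·1.2) = 2.91·e^(−3.4920) = 0.0885802
Unnormalised posteriors:
  π_1·p_1 = 0.23 × 0.286366 = 0.0658641
  π_2·p_2 = 0.50 × 0.143355 = 0.0716774
  π_3·p_3 = 0.27 × 0.0885802 = 0.0239167
Normaliser: 0.0658641 + 0.0716774 + 0.0239167 = 0.161458
So the posterior for Group 1 is 0.0658641 / 0.161458 ≈ 0.408.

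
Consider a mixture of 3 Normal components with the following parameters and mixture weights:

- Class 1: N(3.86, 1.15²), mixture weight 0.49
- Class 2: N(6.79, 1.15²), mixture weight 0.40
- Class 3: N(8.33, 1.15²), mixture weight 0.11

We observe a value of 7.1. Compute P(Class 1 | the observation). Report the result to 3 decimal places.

The responsibility of component k is w_k f_k(x) divided by Σ_j w_j f_j(x).
Evaluate each component's likelihood at the observed value:
  p_1 = 0.00655487
  p_2 = 0.334529
  p_3 = 0.195795
Multiply by the mixture weights:
  w_1·p_1 = 0.49 × 0.00655487 = 0.00321189
  w_2·p_2 = 0.40 × 0.334529 = 0.133811
  w_3·p_3 = 0.11 × 0.195795 = 0.0215375
Sum: 0.00321189 + 0.133811 + 0.0215375 = 0.158561
Responsibility of Class 1: 0.00321189 / 0.158561 ≈ 0.020

0.020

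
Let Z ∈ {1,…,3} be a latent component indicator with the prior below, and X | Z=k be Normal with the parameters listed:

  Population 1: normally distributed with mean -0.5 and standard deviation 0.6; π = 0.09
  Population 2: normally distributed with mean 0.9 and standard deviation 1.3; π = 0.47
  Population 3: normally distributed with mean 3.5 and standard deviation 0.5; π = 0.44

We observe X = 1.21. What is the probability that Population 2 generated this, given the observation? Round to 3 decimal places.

0.993

By Bayes' theorem, P(k | x) = P(Z=k) f_k(x) / Σ_j P(Z=j) f_j(x).
Normal densities:
  f_1 = 0.0114546
  f_2 = 0.298276
  f_3 = 2.22317e-05
Multiply by the mixture weights:
  P(Z=1)·f_1 = 0.09 × 0.0114546 = 0.00103092
  P(Z=2)·f_2 = 0.47 × 0.298276 = 0.14019
  P(Z=3)·f_3 = 0.44 × 2.22317e-05 = 9.78195e-06
Sum: 0.00103092 + 0.14019 + 9.78195e-06 = 0.141231
So the posterior for Population 2 is 0.14019 / 0.141231 ≈ 0.993.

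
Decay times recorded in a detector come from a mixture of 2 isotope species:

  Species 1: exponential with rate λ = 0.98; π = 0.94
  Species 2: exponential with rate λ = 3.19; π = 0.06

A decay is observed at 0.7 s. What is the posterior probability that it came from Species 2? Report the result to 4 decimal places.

0.0424

P(component k | x) = P(Z=k)·f_k(x) / marginal(x), where marginal(x) = Σ_j P(Z=j)·f_j(x).
Evaluate each component's likelihood at the observed value:
  p_1 = 0.493515
  p_2 = 0.341988
Multiply by the mixture weights:
  P(Z=1)·p_1 = 0.94 × 0.493515 = 0.463904
  P(Z=2)·p_2 = 0.06 × 0.341988 = 0.0205193
Denominator: 0.463904 + 0.0205193 = 0.484423
So the posterior for Species 2 is 0.0205193 / 0.484423 ≈ 0.0424.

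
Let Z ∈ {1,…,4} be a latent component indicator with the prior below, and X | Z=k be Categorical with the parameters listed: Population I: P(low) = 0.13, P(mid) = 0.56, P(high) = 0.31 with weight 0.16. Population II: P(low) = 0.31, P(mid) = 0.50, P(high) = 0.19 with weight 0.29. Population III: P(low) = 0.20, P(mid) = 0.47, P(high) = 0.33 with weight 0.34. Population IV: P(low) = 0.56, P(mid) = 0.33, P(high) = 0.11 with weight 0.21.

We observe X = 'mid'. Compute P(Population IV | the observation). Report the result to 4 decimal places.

The responsibility of component k is π_k f_k(x) divided by Σ_j π_j f_j(x).
Component likelihoods at x = 'mid':
  f_I = P(mid | comp) = 0.56
  f_II = P(mid | comp) = 0.50
  f_III = P(mid | comp) = 0.47
  f_IV = P(mid | comp) = 0.33
Multiply by the mixture weights:
  π_I·f_I = 0.16 × 0.56 = 0.0896
  π_II·f_II = 0.29 × 0.5 = 0.145
  π_III·f_III = 0.34 × 0.47 = 0.1598
  π_IV·f_IV = 0.21 × 0.33 = 0.0693
Evidence: 0.0896 + 0.145 + 0.1598 + 0.0693 = 0.4637
Responsibility of Population IV: 0.0693 / 0.4637 ≈ 0.1495

0.1495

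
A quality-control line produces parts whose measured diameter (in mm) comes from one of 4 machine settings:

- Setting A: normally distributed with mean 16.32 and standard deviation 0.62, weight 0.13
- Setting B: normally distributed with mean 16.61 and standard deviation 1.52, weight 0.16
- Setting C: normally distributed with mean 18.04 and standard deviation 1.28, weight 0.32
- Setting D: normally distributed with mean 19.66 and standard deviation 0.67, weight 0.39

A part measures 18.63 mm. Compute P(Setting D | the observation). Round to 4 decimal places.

0.3994

The responsibility of component k is w_k f_k(x) divided by Σ_j w_j f_j(x).
Evaluate each component's likelihood at the observed value:
  p_A = 0.000622529
  p_B = 0.108533
  p_C = 0.280262
  p_D = 0.18266
Multiply by the mixture weights:
  w_A·p_A = 0.13 × 0.000622529 = 8.09288e-05
  w_B·p_B = 0.16 × 0.108533 = 0.0173653
  w_C·p_C = 0.32 × 0.280262 = 0.0896838
  w_D·p_D = 0.39 × 0.18266 = 0.0712375
Denominator: 8.09288e-05 + 0.0173653 + 0.0896838 + 0.0712375 = 0.178368
P(Setting D | the observation) ≈ 0.3994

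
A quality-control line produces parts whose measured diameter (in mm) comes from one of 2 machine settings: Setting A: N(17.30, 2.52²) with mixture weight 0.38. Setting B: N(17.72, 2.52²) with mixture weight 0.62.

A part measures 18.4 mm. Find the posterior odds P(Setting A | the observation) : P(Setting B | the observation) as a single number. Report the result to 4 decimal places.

Only the two components matter; the odds are (w_i f_i(x)) / (w_j f_j(x)).
Normal densities:
  p_A = (1/(2.52·√(2π)))·exp(−(18.4−17.30)²/(2·2.52²)) = 0.158310·exp(-0.09527) = 0.143924
  p_B = (1/(2.52·√(2π)))·exp(−(18.4−17.72)²/(2·2.52²)) = 0.158310·exp(-0.03641) = 0.15265
0.0546913 / 0.0946433 ≈ 0.5779

0.5779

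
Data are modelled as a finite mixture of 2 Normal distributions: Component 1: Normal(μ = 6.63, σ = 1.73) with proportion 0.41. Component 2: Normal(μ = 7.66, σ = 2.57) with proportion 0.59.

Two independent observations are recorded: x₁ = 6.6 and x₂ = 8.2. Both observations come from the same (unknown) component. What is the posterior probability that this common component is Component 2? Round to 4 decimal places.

P(component k | x) = P(Z=k)·f_k(x) / marginal(x), where marginal(x) = Σ_j P(Z=j)·f_j(x).
Since both observations come from the same component, the likelihood for component k is f_k(x₁)·f_k(x₂).
  L_1 = [0.230568] × [0.152766] = 0.0352228
  L_2 = [0.142573] × [0.151841] = 0.0216484
Weight by the priors:
  P(Z=1)·L_1 = 0.41 × 0.0352228 = 0.0144414
  P(Z=2)·L_2 = 0.59 × 0.0216484 = 0.0127726
Evidence: 0.0144414 + 0.0127726 = 0.0272139
P(Component 2 | data) ≈ 0.4693

0.4693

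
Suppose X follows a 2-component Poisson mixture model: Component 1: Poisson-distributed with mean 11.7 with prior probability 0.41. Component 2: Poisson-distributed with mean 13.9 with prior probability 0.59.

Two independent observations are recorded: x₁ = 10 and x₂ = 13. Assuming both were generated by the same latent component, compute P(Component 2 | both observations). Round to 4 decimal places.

0.4817

By Bayes' theorem, P(k | x) = π_k f_k(x) / Σ_j π_j f_j(x).
Since both observations come from the same component, the likelihood for component k is f_k(x₁)·f_k(x₂).
  L_1 = [e^(−11.7)·11.7^10/10! = 0.109863] × [0.102539] = 0.0112652
  L_2 = [e^(−13.9)·13.9^10/10! = 0.0681854] × [0.106713] = 0.0072763
Multiply by the mixture weights:
  π_1·L_1 = 0.41 × 0.0112652 = 0.00461875
  π_2·L_2 = 0.59 × 0.0072763 = 0.00429302
Marginal: 0.00461875 + 0.00429302 = 0.00891177
P(Component 2 | x) = 0.00429302 / 0.00891177 ≈ 0.4817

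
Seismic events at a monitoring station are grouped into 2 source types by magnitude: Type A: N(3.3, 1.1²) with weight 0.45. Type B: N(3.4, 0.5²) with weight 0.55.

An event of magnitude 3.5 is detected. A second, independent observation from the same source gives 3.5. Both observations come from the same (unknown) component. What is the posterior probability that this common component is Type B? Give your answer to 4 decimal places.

Apply Bayes' rule: the posterior for each component is proportional to its prior times its likelihood at x.
Since both observations come from the same component, the likelihood for component k is f_k(x₁)·f_k(x₂).
  L_A = [(1/(1.1·√(2π)))·exp(−(3.5−3.3)²/(2·1.1²)) = 0.362675·exp(-0.01653) = 0.356729] × [0.356729] = 0.127256
  L_B = [(1/(0.5·√(2π)))·exp(−(3.5−3.4)²/(2·0.5²)) = 0.797885·exp(-0.02000) = 0.782085] × [0.782085] = 0.611658
Unnormalised posteriors:
  π_A·L_A = 0.45 × 0.127256 = 0.0572652
  π_B·L_B = 0.55 × 0.611658 = 0.336412
Sum: 0.0572652 + 0.336412 = 0.393677
P(Type B | x₁, x₂) = 0.336412 / 0.393677 ≈ 0.8545

0.8545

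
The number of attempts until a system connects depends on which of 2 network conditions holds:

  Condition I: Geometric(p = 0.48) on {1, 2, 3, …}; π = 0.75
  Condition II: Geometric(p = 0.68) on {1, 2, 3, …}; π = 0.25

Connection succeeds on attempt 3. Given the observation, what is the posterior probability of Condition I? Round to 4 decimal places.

P(component k | x) = P(Z=k)·f_k(x) / marginal(x), where marginal(x) = Σ_j P(Z=j)·f_j(x).
Geometric probabilities:
  p_I = 0.129792
  p_II = 0.069632
Prior × likelihood for each component:
  P(Z=I)·p_I = 0.75 × 0.129792 = 0.097344
  P(Z=II)·p_II = 0.25 × 0.069632 = 0.017408
Denominator: 0.097344 + 0.017408 = 0.114752
P(Condition I | data) ≈ 0.8483

0.8483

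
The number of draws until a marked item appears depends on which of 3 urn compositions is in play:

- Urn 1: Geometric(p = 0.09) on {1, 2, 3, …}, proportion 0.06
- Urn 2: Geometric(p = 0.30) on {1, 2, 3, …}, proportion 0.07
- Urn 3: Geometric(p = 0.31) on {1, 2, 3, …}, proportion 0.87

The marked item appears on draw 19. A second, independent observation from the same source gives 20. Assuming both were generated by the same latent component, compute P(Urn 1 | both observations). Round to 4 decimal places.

The responsibility of component k is w_k f_k(x) divided by Σ_j w_j f_j(x).
Since both observations come from the same component, the likelihood for component k is f_k(x₁)·f_k(x₂).
  p_1 = [0.0164812] × [0.0149978] = 0.000247182
  p_2 = [0.000488524] × [0.000341967] = 1.67059e-07
  p_3 = [0.000389624] × [0.00026884] = 1.04747e-07
Prior × likelihood for each component:
  w_1·p_1 = 0.06 × 0.000247182 = 1.48309e-05
  w_2·p_2 = 0.07 × 1.67059e-07 = 1.16941e-08
  w_3·p_3 = 0.87 × 1.04747e-07 = 9.11295e-08
Denominator: 1.48309e-05 + 1.16941e-08 + 9.11295e-08 = 1.49337e-05
So the posterior for Urn 1 is 1.48309e-05 / 1.49337e-05 ≈ 0.9931.

0.9931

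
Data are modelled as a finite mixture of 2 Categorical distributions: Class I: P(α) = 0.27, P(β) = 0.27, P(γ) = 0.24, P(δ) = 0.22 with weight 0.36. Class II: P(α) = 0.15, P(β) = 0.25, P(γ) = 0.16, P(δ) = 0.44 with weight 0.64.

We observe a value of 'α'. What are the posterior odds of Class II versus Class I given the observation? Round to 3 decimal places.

0.988

The posterior odds equal the prior odds times the likelihood ratio: (w_i/w_j)·(f_i(x)/f_j(x)).
Categorical probabilities:
  f_I = 0.27
  f_II = 0.15
0.096 / 0.0972 ≈ 0.988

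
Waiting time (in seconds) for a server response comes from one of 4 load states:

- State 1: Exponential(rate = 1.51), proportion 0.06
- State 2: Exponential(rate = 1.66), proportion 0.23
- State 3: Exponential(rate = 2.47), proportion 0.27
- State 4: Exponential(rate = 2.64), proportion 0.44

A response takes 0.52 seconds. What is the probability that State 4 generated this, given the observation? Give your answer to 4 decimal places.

Apply Bayes' rule: the posterior for each component is proportional to its prior times its likelihood at x.
Evaluate each component's likelihood at the observed value:
  p_1 = 1.51·e^(−1.51·0.52) = 1.51·e^(−0.7852) = 0.688603
  p_2 = 1.66·e^(−1.66·0.52) = 1.66·e^(−0.8632) = 0.700205
  p_3 = 2.47·e^(−2.47·0.52) = 2.47·e^(−1.2844) = 0.683737
  p_4 = 2.64·e^(−2.64·0.52) = 2.64·e^(−1.3728) = 0.668967
Unnormalised posteriors:
  π_1·p_1 = 0.06 × 0.688603 = 0.0413162
  π_2·p_2 = 0.23 × 0.700205 = 0.161047
  π_3·p_3 = 0.27 × 0.683737 = 0.184609
  π_4·p_4 = 0.44 × 0.668967 = 0.294345
Evidence: 0.0413162 + 0.161047 + 0.184609 + 0.294345 = 0.681318
Responsibility of State 4: 0.294345 / 0.681318 ≈ 0.4320

0.4320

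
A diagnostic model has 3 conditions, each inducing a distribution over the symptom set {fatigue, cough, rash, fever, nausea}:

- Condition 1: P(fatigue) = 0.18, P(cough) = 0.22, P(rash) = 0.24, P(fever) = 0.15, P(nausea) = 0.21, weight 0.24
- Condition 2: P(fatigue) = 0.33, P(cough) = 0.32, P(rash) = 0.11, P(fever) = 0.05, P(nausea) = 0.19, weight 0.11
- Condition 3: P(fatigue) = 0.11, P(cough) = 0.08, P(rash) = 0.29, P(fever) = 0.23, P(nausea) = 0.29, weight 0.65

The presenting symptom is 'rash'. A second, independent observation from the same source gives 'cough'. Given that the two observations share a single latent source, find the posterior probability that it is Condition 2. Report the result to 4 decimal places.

0.1224

Apply Bayes' rule: the posterior for each component is proportional to its prior times its likelihood at x.
Since both observations come from the same component, the likelihood for component k is f_k(x₁)·f_k(x₂).
  f_1 = [0.24] × [0.22] = 0.0528
  f_2 = [0.11] × [0.32] = 0.0352
  f_3 = [0.29] × [0.08] = 0.0232
Unnormalised posteriors:
  π_1·f_1 = 0.24 × 0.0528 = 0.012672
  π_2·f_2 = 0.11 × 0.0352 = 0.003872
  π_3·f_3 = 0.65 × 0.0232 = 0.01508
Marginal: 0.012672 + 0.003872 + 0.01508 = 0.031624
P(Condition 2 | x₁, x₂) ≈ 0.1224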